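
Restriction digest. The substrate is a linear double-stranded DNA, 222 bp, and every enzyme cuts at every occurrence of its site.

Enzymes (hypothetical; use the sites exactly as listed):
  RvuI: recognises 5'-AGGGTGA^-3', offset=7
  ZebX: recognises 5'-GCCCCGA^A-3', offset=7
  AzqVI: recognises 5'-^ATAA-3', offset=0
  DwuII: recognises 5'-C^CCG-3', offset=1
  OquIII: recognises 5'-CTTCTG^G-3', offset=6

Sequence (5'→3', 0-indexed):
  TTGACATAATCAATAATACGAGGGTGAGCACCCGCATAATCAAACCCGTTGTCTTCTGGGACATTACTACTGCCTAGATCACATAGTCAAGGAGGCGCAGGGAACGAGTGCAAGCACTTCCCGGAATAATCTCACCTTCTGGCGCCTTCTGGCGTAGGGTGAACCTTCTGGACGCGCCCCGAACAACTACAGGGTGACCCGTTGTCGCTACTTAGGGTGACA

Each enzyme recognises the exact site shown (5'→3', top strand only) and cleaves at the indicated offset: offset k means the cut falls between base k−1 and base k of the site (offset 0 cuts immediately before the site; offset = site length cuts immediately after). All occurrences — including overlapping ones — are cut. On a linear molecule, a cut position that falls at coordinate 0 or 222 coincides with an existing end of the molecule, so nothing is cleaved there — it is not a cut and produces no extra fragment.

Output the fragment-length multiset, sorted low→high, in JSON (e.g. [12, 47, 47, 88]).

[1,2,4,4,4,5,5,7,8,8,10,10,11,13,15,15,16,22,62]

Scan for sites:
  RvuI AGGGTGA/7: at [20, 155, 190, 213] ⇒ [27, 162, 197, 220]
  ZebX GCCCCGAA/7: at [175] ⇒ [182]
  AzqVI ATAA/0: at [5, 12, 35, 125] ⇒ [5, 12, 35, 125]
  DwuII CCCG/1: at [30, 44, 119, 177, 197] ⇒ [31, 45, 120, 178, 198]
  OquIII CTTCTGG/6: at [52, 135, 145, 164] ⇒ [58, 141, 151, 170]

All cut coordinates (distinct, sorted): [5, 12, 27, 31, 35, 45, 58, 120, 125, 141, 151, 162, 170, 178, 182, 197, 198, 220]

Fragments:
  [0,5): 5 bp
  [5,12): 7 bp
  [12,27): 15 bp
  [27,31): 4 bp
  [31,35): 4 bp
  [35,45): 10 bp
  [45,58): 13 bp
  [58,120): 62 bp
  [120,125): 5 bp
  [125,141): 16 bp
  [141,151): 10 bp
  [151,162): 11 bp
  [162,170): 8 bp
  [170,178): 8 bp
  [178,182): 4 bp
  [182,197): 15 bp
  [197,198): 1 bp
  [198,220): 22 bp
  [220,222): 2 bp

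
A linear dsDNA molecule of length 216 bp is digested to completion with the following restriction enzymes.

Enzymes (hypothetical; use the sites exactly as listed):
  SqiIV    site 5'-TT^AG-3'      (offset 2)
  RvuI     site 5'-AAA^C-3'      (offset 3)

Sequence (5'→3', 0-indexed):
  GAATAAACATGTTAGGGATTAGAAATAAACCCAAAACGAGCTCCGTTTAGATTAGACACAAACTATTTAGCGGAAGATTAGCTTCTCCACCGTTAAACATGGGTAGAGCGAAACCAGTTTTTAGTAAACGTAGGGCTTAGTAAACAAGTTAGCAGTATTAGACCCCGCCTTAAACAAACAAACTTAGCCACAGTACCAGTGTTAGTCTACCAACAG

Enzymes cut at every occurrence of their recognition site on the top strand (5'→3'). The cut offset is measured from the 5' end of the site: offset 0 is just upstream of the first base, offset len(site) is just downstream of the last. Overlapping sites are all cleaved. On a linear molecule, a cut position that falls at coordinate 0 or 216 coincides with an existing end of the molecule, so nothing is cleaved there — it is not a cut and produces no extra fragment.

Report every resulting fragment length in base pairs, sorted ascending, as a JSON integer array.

Scan for sites:
  SqiIV TTAG/2: at [11, 18, 46, 51, 66, 77, 120, 136, 148, 157, 183, 201] ⇒ [13, 20, 48, 53, 68, 79, 122, 138, 150, 159, 185, 203]
  RvuI AAAC/3: at [4, 26, 33, 59, 94, 110, 125, 141, 171, 175, 179] ⇒ [7, 29, 36, 62, 97, 113, 128, 144, 174, 178, 182]

All cut coordinates (distinct, sorted): [7, 13, 20, 29, 36, 48, 53, 62, 68, 79, 97, 113, 122, 128, 138, 144, 150, 159, 174, 178, 182, 185, 203]

Fragment lengths:
  [0,7): 7 bp
  [7,13): 6 bp
  [13,20): 7 bp
  [20,29): 9 bp
  [29,36): 7 bp
  [36,48): 12 bp
  [48,53): 5 bp
  [53,62): 9 bp
  [62,68): 6 bp
  [68,79): 11 bp
  [79,97): 18 bp
  [97,113): 16 bp
  [113,122): 9 bp
  [122,128): 6 bp
  [128,138): 10 bp
  [138,144): 6 bp
  [144,150): 6 bp
  [150,159): 9 bp
  [159,174): 15 bp
  [174,178): 4 bp
  [178,182): 4 bp
  [182,185): 3 bp
  [185,203): 18 bp
  [203,216): 13 bp

[3,4,4,5,6,6,6,6,6,7,7,7,9,9,9,9,10,11,12,13,15,16,18,18]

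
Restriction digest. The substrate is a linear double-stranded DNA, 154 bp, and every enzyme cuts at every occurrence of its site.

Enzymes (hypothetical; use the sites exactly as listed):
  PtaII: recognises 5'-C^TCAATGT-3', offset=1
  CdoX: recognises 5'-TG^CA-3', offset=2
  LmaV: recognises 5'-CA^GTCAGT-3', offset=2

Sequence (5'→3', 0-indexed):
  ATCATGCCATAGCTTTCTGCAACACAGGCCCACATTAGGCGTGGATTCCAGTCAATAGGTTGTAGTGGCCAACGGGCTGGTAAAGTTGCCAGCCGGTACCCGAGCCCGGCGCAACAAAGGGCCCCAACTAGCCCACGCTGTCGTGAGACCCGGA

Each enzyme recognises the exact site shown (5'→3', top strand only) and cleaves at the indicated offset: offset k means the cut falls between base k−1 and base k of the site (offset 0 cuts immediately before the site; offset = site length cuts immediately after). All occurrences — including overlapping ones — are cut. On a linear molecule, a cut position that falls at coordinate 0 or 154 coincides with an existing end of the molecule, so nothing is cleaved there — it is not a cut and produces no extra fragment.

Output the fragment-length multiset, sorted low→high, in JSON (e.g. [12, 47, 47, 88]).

Per-enzyme occurrences:
  PtaII (CTCAATGT, off=1): no sites
  CdoX (TGCA, off=2): starts [17] → cuts [19]
  LmaV (CAGTCAGT, off=2): no sites

All cut coordinates (distinct, sorted): [19]

Fragment lengths:
  [0,19): 19 bp
  [19,154): 135 bp

[19,135]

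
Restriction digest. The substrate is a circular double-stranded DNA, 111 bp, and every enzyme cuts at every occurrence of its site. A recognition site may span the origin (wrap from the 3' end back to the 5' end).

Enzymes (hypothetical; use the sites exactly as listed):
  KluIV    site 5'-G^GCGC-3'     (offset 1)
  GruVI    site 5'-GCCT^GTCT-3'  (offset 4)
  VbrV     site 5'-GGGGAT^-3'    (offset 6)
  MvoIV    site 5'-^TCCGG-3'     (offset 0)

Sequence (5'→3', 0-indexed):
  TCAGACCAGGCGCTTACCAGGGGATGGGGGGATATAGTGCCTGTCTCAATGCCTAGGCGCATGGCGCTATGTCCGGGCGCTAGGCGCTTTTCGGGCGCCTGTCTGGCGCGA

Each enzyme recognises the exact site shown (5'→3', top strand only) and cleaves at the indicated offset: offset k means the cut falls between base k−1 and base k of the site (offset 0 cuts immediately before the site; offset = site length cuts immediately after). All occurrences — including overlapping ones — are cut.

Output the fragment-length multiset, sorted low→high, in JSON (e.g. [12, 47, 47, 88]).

Site scan:
  KluIV GGCGC/1: at [8, 55, 62, 75, 82, 93, 104] ⇒ [9, 56, 63, 76, 83, 94, 105]
  GruVI GCCTGTCT/4: at [38, 96] ⇒ [42, 100]
  VbrV GGGGAT/6: at [19, 27] ⇒ [25, 33]
  MvoIV TCCGG/0: at [71] ⇒ [71]

Pooled cuts: [9, 25, 33, 42, 56, 63, 71, 76, 83, 94, 100, 105]

Fragment lengths:
  9→25: 16 bp
  25→33: 8 bp
  33→42: 9 bp
  42→56: 14 bp
  56→63: 7 bp
  63→71: 8 bp
  71→76: 5 bp
  76→83: 7 bp
  83→94: 11 bp
  94→100: 6 bp
  100→105: 5 bp
  105→9 (wrap): 111-105+9 = 15 bp

[5,5,6,7,7,8,8,9,11,14,15,16]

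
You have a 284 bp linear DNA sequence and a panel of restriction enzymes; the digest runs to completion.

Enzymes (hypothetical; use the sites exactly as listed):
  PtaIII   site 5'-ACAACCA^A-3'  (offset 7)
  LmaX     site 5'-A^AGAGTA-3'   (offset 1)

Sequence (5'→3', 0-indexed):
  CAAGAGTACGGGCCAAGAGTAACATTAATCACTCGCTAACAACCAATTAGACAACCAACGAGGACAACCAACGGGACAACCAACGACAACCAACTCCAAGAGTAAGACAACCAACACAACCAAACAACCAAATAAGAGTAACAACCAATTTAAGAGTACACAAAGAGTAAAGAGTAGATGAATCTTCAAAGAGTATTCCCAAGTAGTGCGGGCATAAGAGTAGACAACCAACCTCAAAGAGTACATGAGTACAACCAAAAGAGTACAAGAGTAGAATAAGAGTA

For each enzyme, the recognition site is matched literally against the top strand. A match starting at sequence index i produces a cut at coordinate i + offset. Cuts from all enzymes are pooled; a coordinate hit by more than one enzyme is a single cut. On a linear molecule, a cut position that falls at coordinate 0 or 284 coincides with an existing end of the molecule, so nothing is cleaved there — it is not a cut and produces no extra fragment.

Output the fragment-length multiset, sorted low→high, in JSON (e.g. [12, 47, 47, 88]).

Per-enzyme occurrences:
  PtaIII ACAACCAA/7: at [38, 50, 63, 75, 85, 106, 115, 123, 140, 223, 250] ⇒ [45, 57, 70, 82, 92, 113, 122, 130, 147, 230, 257]
  LmaX AAGAGTA/1: at [1, 14, 97, 133, 151, 162, 169, 188, 215, 236, 258, 266, 277] ⇒ [2, 15, 98, 134, 152, 163, 170, 189, 216, 237, 259, 267, 278]

All cut coordinates (distinct, sorted): [2, 15, 45, 57, 70, 82, 92, 98, 113, 122, 130, 134, 147, 152, 163, 170, 189, 216, 230, 237, 257, 259, 267, 278]

Fragments:
  [0,2): 2 bp
  [2,15): 13 bp
  [15,45): 30 bp
  [45,57): 12 bp
  [57,70): 13 bp
  [70,82): 12 bp
  [82,92): 10 bp
  [92,98): 6 bp
  [98,113): 15 bp
  [113,122): 9 bp
  [122,130): 8 bp
  [130,134): 4 bp
  [134,147): 13 bp
  [147,152): 5 bp
  [152,163): 11 bp
  [163,170): 7 bp
  [170,189): 19 bp
  [189,216): 27 bp
  [216,230): 14 bp
  [230,237): 7 bp
  [237,257): 20 bp
  [257,259): 2 bp
  [259,267): 8 bp
  [267,278): 11 bp
  [278,284): 6 bp

[2,2,4,5,6,6,7,7,8,8,9,10,11,11,12,12,13,13,13,14,15,19,20,27,30]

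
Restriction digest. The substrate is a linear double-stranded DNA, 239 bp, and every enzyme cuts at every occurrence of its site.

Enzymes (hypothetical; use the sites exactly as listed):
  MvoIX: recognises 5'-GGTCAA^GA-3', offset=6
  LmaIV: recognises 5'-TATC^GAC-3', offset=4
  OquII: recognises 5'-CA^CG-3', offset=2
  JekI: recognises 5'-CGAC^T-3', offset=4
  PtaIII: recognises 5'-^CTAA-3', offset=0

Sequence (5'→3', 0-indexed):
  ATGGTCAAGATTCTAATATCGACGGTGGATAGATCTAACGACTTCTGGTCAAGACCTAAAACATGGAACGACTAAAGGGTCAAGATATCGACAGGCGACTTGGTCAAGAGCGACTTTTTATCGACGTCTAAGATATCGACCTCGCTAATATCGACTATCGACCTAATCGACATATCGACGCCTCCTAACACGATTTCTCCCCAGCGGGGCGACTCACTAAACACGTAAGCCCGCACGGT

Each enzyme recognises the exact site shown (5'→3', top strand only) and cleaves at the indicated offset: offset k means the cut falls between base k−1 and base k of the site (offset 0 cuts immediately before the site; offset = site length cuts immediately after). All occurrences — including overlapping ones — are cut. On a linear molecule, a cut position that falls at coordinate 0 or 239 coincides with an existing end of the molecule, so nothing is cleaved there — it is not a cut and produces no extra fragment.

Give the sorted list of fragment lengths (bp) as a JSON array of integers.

[1,3,3,3,3,4,4,4,5,6,6,7,7,7,8,8,8,8,8,8,8,10,10,10,11,12,14,14,16,23]

Scan for sites:
  MvoIX (GGTCAAGA, off=6): starts [2, 46, 77, 101] → cuts [8, 52, 83, 107]
  LmaIV (TATCGAC, off=4): starts [16, 85, 118, 133, 148, 155, 172] → cuts [20, 89, 122, 137, 152, 159, 176]
  OquII (CACG, off=2): starts [188, 221, 233] → cuts [190, 223, 235]
  JekI (CGACT, off=4): starts [38, 68, 95, 110, 151, 209] → cuts [42, 72, 99, 114, 155, 213]
  PtaIII (CTAA, off=0): starts [12, 34, 55, 71, 127, 144, 162, 184, 216] → cuts [12, 34, 55, 71, 127, 144, 162, 184, 216]

Pooled cuts: [8, 12, 20, 34, 42, 52, 55, 71, 72, 83, 89, 99, 107, 114, 122, 127, 137, 144, 152, 155, 159, 162, 176, 184, 190, 213, 216, 223, 235]

Fragments:
  [0,8): 8 bp
  [8,12): 4 bp
  [12,20): 8 bp
  [20,34): 14 bp
  [34,42): 8 bp
  [42,52): 10 bp
  [52,55): 3 bp
  [55,71): 16 bp
  [71,72): 1 bp
  [72,83): 11 bp
  [83,89): 6 bp
  [89,99): 10 bp
  [99,107): 8 bp
  [107,114): 7 bp
  [114,122): 8 bp
  [122,127): 5 bp
  [127,137): 10 bp
  [137,144): 7 bp
  [144,152): 8 bp
  [152,155): 3 bp
  [155,159): 4 bp
  [159,162): 3 bp
  [162,176): 14 bp
  [176,184): 8 bp
  [184,190): 6 bp
  [190,213): 23 bp
  [213,216): 3 bp
  [216,223): 7 bp
  [223,235): 12 bp
  [235,239): 4 bp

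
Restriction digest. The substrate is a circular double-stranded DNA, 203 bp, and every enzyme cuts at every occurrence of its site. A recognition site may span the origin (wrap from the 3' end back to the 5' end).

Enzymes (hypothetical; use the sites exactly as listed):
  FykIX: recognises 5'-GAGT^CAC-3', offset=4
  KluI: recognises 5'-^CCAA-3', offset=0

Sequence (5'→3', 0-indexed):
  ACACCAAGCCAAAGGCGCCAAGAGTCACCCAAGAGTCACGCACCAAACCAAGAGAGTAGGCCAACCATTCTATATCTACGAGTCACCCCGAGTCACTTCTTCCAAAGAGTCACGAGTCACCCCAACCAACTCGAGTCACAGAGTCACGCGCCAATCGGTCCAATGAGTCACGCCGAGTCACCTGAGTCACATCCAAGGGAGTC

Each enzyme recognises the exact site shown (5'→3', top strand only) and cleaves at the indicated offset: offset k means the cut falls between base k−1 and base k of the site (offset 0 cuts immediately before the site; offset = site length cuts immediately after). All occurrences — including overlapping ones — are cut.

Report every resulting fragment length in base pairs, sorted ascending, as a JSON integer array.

Scan for sites:
  FykIX GAGTCAC/4: at [21, 32, 79, 89, 106, 113, 132, 140, 164, 174, 183, 198] ⇒ [25, 36, 83, 93, 110, 117, 136, 144, 168, 178, 187, 202]
  KluI CCAA/0: at [3, 8, 17, 28, 42, 47, 60, 101, 121, 125, 150, 159, 192] ⇒ [3, 8, 17, 28, 42, 47, 60, 101, 121, 125, 150, 159, 192]

Pooled cuts: [3, 8, 17, 25, 28, 36, 42, 47, 60, 83, 93, 101, 110, 117, 121, 125, 136, 144, 150, 159, 168, 178, 187, 192, 202]

Fragments:
  3→8: 5 bp
  8→17: 9 bp
  17→25: 8 bp
  25→28: 3 bp
  28→36: 8 bp
  36→42: 6 bp
  42→47: 5 bp
  47→60: 13 bp
  60→83: 23 bp
  83→93: 10 bp
  93→101: 8 bp
  101→110: 9 bp
  110→117: 7 bp
  117→121: 4 bp
  121→125: 4 bp
  125→136: 11 bp
  136→144: 8 bp
  144→150: 6 bp
  150→159: 9 bp
  159→168: 9 bp
  168→178: 10 bp
  178→187: 9 bp
  187→192: 5 bp
  192→202: 10 bp
  202→3 (wrap): 203-202+3 = 4 bp

[3,4,4,4,5,5,5,6,6,7,8,8,8,8,9,9,9,9,9,10,10,10,11,13,23]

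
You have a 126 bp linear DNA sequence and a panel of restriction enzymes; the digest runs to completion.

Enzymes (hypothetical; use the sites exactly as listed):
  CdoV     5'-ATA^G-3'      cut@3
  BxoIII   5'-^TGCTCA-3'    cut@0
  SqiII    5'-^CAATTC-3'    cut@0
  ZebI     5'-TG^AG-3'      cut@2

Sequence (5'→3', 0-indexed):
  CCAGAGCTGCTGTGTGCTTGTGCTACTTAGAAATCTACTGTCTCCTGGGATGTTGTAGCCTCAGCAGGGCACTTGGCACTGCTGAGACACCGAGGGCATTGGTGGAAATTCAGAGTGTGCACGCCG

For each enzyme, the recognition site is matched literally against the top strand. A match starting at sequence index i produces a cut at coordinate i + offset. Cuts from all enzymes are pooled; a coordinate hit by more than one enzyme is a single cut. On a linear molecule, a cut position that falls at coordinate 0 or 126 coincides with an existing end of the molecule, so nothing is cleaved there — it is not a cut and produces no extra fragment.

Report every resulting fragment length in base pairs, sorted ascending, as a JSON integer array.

Scan for sites:
  CdoV (ATAG, off=3): no sites
  BxoIII (TGCTCA, off=0): no sites
  SqiII (CAATTC, off=0): no sites
  ZebI (TGAG, off=2): starts [82] → cuts [84]

Pooled cuts: [84]

Fragments:
  [0,84): 84 bp
  [84,126): 42 bp

[42,84]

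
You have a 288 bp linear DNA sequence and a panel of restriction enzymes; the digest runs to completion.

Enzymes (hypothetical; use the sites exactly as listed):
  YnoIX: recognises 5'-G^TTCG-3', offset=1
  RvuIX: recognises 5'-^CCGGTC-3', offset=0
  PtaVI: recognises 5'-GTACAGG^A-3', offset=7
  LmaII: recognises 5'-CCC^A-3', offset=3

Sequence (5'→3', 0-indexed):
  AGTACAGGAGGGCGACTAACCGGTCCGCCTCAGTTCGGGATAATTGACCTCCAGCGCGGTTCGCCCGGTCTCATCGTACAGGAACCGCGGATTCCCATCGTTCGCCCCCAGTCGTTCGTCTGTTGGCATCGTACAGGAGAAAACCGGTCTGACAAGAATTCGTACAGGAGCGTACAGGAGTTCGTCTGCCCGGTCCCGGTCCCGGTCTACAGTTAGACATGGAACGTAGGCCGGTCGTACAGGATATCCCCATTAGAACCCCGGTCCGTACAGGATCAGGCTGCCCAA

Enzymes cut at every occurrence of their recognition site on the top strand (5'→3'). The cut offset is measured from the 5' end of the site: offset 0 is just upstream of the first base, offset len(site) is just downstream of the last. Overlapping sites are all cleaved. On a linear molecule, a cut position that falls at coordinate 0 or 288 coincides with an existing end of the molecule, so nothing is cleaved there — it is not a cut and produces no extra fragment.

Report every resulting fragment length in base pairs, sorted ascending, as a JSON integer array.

[2,2,4,5,5,6,6,6,8,8,9,9,9,10,11,12,13,14,14,14,18,23,25,26,29]

Site scan:
  YnoIX (GTTCG, off=1): starts [32, 58, 99, 113, 179] → cuts [33, 59, 100, 114, 180]
  RvuIX (CCGGTC, off=0): starts [19, 64, 143, 189, 195, 201, 230, 260] → cuts [19, 64, 143, 189, 195, 201, 230, 260]
  PtaVI (GTACAGGA, off=7): starts [1, 75, 130, 161, 171, 236, 267] → cuts [8, 82, 137, 168, 178, 243, 274]
  LmaII (CCCA, off=3): starts [93, 106, 248, 283] → cuts [96, 109, 251, 286]

Pooled cuts: [8, 19, 33, 59, 64, 82, 96, 100, 109, 114, 137, 143, 168, 178, 180, 189, 195, 201, 230, 243, 251, 260, 274, 286]

Fragments:
  [0,8): 8 bp
  [8,19): 11 bp
  [19,33): 14 bp
  [33,59): 26 bp
  [59,64): 5 bp
  [64,82): 18 bp
  [82,96): 14 bp
  [96,100): 4 bp
  [100,109): 9 bp
  [109,114): 5 bp
  [114,137): 23 bp
  [137,143): 6 bp
  [143,168): 25 bp
  [168,178): 10 bp
  [178,180): 2 bp
  [180,189): 9 bp
  [189,195): 6 bp
  [195,201): 6 bp
  [201,230): 29 bp
  [230,243): 13 bp
  [243,251): 8 bp
  [251,260): 9 bp
  [260,274): 14 bp
  [274,286): 12 bp
  [286,288): 2 bp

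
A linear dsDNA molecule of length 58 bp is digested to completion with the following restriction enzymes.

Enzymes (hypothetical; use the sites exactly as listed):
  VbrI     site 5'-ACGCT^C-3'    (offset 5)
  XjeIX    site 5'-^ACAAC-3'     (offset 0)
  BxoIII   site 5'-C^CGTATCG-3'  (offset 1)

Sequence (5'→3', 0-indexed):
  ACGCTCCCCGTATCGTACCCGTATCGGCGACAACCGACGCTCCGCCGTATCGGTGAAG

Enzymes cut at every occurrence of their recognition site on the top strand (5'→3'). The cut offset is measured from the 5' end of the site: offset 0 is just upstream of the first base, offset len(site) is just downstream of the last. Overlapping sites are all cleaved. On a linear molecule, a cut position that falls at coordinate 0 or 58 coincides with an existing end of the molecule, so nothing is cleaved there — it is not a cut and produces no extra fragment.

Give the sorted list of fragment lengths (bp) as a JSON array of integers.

Scan for sites:
  VbrI ACGCTC/5: at [0, 36] ⇒ [5, 41]
  XjeIX ACAAC/0: at [29] ⇒ [29]
  BxoIII CCGTATCG/1: at [7, 18, 44] ⇒ [8, 19, 45]

All cut coordinates (distinct, sorted): [5, 8, 19, 29, 41, 45]

Fragment lengths:
  [0,5): 5 bp
  [5,8): 3 bp
  [8,19): 11 bp
  [19,29): 10 bp
  [29,41): 12 bp
  [41,45): 4 bp
  [45,58): 13 bp

[3,4,5,10,11,12,13]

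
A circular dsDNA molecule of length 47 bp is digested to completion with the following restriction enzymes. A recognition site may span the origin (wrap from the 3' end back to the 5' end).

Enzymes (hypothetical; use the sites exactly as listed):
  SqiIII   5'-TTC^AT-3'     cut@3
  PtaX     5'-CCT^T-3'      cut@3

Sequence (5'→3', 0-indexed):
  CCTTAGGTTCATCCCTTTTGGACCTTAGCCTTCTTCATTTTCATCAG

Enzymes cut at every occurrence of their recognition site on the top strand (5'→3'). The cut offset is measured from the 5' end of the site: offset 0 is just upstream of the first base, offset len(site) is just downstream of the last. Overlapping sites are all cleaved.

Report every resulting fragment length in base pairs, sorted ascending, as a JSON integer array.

[5,6,6,6,7,8,9]

Site scan:
  SqiIII (TTCAT, off=3): starts [7, 33, 39] → cuts [10, 36, 42]
  PtaX (CCTT, off=3): starts [0, 13, 22, 28] → cuts [3, 16, 25, 31]

All cut coordinates (distinct, sorted): [3, 10, 16, 25, 31, 36, 42]

Fragments:
  3→10: 7 bp
  10→16: 6 bp
  16→25: 9 bp
  25→31: 6 bp
  31→36: 5 bp
  36→42: 6 bp
  42→3 (wrap): 47-42+3 = 8 bp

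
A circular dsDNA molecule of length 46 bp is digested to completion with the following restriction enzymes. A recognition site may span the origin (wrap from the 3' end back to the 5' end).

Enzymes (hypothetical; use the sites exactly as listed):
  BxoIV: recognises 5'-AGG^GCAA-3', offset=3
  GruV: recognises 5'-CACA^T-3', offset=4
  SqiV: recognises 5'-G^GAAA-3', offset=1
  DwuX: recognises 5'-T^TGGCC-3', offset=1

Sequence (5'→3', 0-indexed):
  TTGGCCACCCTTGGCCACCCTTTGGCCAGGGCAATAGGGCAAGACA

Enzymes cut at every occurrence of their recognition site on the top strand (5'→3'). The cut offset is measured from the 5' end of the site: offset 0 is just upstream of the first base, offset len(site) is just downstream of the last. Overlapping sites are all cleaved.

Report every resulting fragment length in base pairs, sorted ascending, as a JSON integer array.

Per-enzyme occurrences:
  BxoIV AGGGCAA/3: at [27, 35] ⇒ [30, 38]
  GruV (CACAT, off=4): no sites
  SqiV (GGAAA, off=1): no sites
  DwuX TTGGCC/1: at [0, 10, 21] ⇒ [1, 11, 22]

Pooled cuts: [1, 11, 22, 30, 38]

Fragments:
  1→11: 10 bp
  11→22: 11 bp
  22→30: 8 bp
  30→38: 8 bp
  38→1 (wrap): 46-38+1 = 9 bp

[8,8,9,10,11]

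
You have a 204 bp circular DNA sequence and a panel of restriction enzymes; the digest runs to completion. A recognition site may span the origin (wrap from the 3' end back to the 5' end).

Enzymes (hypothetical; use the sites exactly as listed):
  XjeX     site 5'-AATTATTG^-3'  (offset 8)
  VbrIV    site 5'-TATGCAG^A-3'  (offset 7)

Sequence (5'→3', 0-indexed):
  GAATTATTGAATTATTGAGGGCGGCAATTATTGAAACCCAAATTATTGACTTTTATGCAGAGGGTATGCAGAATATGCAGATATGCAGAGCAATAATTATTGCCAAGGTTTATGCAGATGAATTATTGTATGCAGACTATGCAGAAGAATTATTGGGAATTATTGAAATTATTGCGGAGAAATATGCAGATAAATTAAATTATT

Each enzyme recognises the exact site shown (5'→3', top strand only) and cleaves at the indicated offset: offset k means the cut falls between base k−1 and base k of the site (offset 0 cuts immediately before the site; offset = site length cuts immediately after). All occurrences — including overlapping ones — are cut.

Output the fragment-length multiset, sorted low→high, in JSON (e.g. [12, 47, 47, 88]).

Scan for sites:
  XjeX (AATTATTG, off=8): starts [1, 9, 25, 40, 94, 120, 147, 157, 166, 197] → cuts [1, 9, 17, 33, 48, 102, 128, 155, 165, 174]
  VbrIV (TATGCAGA, off=7): starts [53, 64, 73, 81, 110, 128, 137, 182] → cuts [60, 71, 80, 88, 117, 135, 144, 189]

All cut coordinates (distinct, sorted): [1, 9, 17, 33, 48, 60, 71, 80, 88, 102, 117, 128, 135, 144, 155, 165, 174, 189]

Fragment lengths:
  1→9: 8 bp
  9→17: 8 bp
  17→33: 16 bp
  33→48: 15 bp
  48→60: 12 bp
  60→71: 11 bp
  71→80: 9 bp
  80→88: 8 bp
  88→102: 14 bp
  102→117: 15 bp
  117→128: 11 bp
  128→135: 7 bp
  135→144: 9 bp
  144→155: 11 bp
  155→165: 10 bp
  165→174: 9 bp
  174→189: 15 bp
  189→1 (wrap): 204-189+1 = 16 bp

[7,8,8,8,9,9,9,10,11,11,11,12,14,15,15,15,16,16]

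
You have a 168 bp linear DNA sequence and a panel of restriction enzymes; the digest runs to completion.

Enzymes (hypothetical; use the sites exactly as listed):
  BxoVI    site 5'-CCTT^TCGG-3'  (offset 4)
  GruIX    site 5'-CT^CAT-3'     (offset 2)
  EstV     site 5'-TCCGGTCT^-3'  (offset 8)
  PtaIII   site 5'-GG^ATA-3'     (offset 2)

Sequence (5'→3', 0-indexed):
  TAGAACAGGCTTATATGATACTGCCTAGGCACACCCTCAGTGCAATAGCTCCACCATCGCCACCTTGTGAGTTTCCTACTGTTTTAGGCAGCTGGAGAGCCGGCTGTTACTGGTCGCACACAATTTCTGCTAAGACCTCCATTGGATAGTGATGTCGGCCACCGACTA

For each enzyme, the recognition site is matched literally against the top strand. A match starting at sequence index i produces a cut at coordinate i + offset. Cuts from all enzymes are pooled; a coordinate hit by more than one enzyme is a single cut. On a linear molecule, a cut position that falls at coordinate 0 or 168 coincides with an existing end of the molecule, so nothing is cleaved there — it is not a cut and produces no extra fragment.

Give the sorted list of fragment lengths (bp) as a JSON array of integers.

Scan for sites:
  BxoVI (CCTTTCGG, off=4): no sites
  GruIX (CTCAT, off=2): no sites
  EstV (TCCGGTCT, off=8): no sites
  PtaIII (GGATA, off=2): starts [143] → cuts [145]

All cut coordinates (distinct, sorted): [145]

Fragments:
  [0,145): 145 bp
  [145,168): 23 bp

[23,145]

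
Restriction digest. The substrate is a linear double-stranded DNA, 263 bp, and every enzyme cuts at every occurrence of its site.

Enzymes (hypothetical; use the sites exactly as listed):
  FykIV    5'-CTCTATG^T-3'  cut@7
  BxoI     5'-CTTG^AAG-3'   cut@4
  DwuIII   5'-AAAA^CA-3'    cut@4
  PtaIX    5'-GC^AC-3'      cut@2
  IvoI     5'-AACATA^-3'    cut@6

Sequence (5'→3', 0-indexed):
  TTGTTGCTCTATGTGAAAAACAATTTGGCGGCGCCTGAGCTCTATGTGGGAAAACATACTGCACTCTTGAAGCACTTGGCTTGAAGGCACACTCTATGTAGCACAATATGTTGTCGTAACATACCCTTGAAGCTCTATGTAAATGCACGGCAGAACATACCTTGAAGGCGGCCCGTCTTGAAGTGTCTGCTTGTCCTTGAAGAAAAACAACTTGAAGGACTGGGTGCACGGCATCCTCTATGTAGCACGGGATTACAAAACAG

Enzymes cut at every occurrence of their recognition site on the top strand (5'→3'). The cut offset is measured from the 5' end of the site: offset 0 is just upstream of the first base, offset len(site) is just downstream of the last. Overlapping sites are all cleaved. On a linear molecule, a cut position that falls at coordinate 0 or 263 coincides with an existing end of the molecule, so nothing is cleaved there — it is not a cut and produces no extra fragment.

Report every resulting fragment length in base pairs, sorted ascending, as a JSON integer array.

Per-enzyme occurrences:
  FykIV (CTCTATGT, off=7): starts [6, 39, 91, 132, 235] → cuts [13, 46, 98, 139, 242]
  BxoI (CTTGAAG, off=4): starts [65, 79, 125, 160, 176, 195, 210] → cuts [69, 83, 129, 164, 180, 199, 214]
  DwuIII (AAAACA, off=4): starts [16, 50, 203, 256] → cuts [20, 54, 207, 260]
  PtaIX (GCAC, off=2): starts [60, 71, 86, 100, 144, 225, 244] → cuts [62, 73, 88, 102, 146, 227, 246]
  IvoI (AACATA, off=6): starts [52, 117, 153] → cuts [58, 123, 159]

Pooled cuts: [13, 20, 46, 54, 58, 62, 69, 73, 83, 88, 98, 102, 123, 129, 139, 146, 159, 164, 180, 199, 207, 214, 227, 242, 246, 260]

Fragments:
  [0,13): 13 bp
  [13,20): 7 bp
  [20,46): 26 bp
  [46,54): 8 bp
  [54,58): 4 bp
  [58,62): 4 bp
  [62,69): 7 bp
  [69,73): 4 bp
  [73,83): 10 bp
  [83,88): 5 bp
  [88,98): 10 bp
  [98,102): 4 bp
  [102,123): 21 bp
  [123,129): 6 bp
  [129,139): 10 bp
  [139,146): 7 bp
  [146,159): 13 bp
  [159,164): 5 bp
  [164,180): 16 bp
  [180,199): 19 bp
  [199,207): 8 bp
  [207,214): 7 bp
  [214,227): 13 bp
  [227,242): 15 bp
  [242,246): 4 bp
  [246,260): 14 bp
  [260,263): 3 bp

[3,4,4,4,4,4,5,5,6,7,7,7,7,8,8,10,10,10,13,13,13,14,15,16,19,21,26]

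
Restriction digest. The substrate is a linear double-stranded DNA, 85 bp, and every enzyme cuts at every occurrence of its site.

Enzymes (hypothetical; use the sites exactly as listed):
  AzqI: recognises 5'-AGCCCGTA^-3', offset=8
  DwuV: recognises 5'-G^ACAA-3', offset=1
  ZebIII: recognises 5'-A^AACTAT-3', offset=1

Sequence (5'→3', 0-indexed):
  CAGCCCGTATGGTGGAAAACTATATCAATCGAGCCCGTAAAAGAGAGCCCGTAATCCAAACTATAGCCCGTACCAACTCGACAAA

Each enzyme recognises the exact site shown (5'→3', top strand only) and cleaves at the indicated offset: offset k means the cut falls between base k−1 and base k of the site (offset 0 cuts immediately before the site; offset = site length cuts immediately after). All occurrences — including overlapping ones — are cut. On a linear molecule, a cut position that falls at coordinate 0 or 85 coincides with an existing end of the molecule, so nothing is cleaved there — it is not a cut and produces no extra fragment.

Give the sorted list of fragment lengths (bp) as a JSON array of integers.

[5,5,8,8,9,14,14,22]

Scan for sites:
  AzqI (AGCCCGTA, off=8): starts [1, 31, 45, 64] → cuts [9, 39, 53, 72]
  DwuV (GACAA, off=1): starts [79] → cuts [80]
  ZebIII (AAACTAT, off=1): starts [16, 57] → cuts [17, 58]

Pooled cuts: [9, 17, 39, 53, 58, 72, 80]

Fragments:
  [0,9): 9 bp
  [9,17): 8 bp
  [17,39): 22 bp
  [39,53): 14 bp
  [53,58): 5 bp
  [58,72): 14 bp
  [72,80): 8 bp
  [80,85): 5 bp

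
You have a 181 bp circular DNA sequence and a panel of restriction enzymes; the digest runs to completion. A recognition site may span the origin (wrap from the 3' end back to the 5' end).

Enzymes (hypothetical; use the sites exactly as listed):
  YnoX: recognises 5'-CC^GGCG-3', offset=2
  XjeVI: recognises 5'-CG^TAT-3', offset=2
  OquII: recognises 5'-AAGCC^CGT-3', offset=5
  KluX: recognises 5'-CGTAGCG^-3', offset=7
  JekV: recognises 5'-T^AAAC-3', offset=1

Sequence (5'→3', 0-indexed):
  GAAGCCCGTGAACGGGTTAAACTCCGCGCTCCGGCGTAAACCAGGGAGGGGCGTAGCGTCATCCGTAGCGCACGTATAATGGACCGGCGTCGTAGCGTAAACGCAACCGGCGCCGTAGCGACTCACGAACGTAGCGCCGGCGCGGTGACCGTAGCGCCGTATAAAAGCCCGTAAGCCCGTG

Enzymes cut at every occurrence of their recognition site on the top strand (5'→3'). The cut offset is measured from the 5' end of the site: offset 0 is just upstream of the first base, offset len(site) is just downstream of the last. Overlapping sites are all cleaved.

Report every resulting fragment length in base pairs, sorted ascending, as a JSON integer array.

[1,2,3,4,5,8,10,10,10,11,12,12,12,12,14,16,18,21]

Site scan:
  YnoX CCGGCG/2: at [30, 83, 106, 136] ⇒ [32, 85, 108, 138]
  XjeVI CGTAT/2: at [72, 157] ⇒ [74, 159]
  OquII AAGCCCGT/5: at [1, 164, 172] ⇒ [6, 169, 177]
  KluX CGTAGCG/7: at [51, 63, 90, 113, 129, 149] ⇒ [58, 70, 97, 120, 136, 156]
  JekV TAAAC/1: at [17, 36, 97] ⇒ [18, 37, 98]

Pooled cuts: [6, 18, 32, 37, 58, 70, 74, 85, 97, 98, 108, 120, 136, 138, 156, 159, 169, 177]

Fragment lengths:
  6→18: 12 bp
  18→32: 14 bp
  32→37: 5 bp
  37→58: 21 bp
  58→70: 12 bp
  70→74: 4 bp
  74→85: 11 bp
  85→97: 12 bp
  97→98: 1 bp
  98→108: 10 bp
  108→120: 12 bp
  120→136: 16 bp
  136→138: 2 bp
  138→156: 18 bp
  156→159: 3 bp
  159→169: 10 bp
  169→177: 8 bp
  177→6 (wrap): 181-177+6 = 10 bp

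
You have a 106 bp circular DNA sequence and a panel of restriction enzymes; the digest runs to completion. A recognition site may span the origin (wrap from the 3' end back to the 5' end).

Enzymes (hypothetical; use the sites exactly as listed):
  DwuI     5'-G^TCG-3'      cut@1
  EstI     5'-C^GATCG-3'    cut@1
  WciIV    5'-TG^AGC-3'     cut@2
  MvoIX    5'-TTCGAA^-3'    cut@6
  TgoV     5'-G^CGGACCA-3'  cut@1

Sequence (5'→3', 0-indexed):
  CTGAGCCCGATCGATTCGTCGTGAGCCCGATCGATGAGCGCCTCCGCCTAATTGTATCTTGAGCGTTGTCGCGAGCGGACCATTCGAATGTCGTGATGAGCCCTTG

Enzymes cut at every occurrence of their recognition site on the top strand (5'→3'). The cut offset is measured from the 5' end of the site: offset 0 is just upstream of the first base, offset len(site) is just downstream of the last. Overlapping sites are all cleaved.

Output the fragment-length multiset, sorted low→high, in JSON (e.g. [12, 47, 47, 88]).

Per-enzyme occurrences:
  DwuI GTCG/1: at [17, 67, 89] ⇒ [18, 68, 90]
  EstI CGATCG/1: at [7, 27] ⇒ [8, 28]
  WciIV TGAGC/2: at [1, 21, 34, 59, 96] ⇒ [3, 23, 36, 61, 98]
  MvoIX TTCGAA/6: at [82] ⇒ [88]
  TgoV GCGGACCA/1: at [74] ⇒ [75]

All cut coordinates (distinct, sorted): [3, 8, 18, 23, 28, 36, 61, 68, 75, 88, 90, 98]

Fragments:
  3→8: 5 bp
  8→18: 10 bp
  18→23: 5 bp
  23→28: 5 bp
  28→36: 8 bp
  36→61: 25 bp
  61→68: 7 bp
  68→75: 7 bp
  75→88: 13 bp
  88→90: 2 bp
  90→98: 8 bp
  98→3 (wrap): 106-98+3 = 11 bp

[2,5,5,5,7,7,8,8,10,11,13,25]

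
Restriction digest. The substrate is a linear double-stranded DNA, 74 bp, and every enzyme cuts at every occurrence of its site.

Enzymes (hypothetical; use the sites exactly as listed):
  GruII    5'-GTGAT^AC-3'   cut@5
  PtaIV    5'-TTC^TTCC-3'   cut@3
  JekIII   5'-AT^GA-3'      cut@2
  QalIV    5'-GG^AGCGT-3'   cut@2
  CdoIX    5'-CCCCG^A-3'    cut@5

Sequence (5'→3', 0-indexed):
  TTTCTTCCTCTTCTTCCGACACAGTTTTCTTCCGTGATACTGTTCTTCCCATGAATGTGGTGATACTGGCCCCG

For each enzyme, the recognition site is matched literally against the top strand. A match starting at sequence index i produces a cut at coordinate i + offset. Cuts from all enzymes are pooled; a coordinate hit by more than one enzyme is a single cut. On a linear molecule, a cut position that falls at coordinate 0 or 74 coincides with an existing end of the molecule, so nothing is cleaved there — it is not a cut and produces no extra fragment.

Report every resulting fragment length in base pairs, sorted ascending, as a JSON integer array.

[4,7,7,9,9,10,12,16]

Scan for sites:
  GruII (GTGATAC, off=5): starts [33, 59] → cuts [38, 64]
  PtaIV (TTCTTCC, off=3): starts [1, 10, 26, 42] → cuts [4, 13, 29, 45]
  JekIII (ATGA, off=2): starts [50] → cuts [52]
  QalIV (GGAGCGT, off=2): no sites
  CdoIX (CCCCGA, off=5): no sites

Pooled cuts: [4, 13, 29, 38, 45, 52, 64]

Fragment lengths:
  [0,4): 4 bp
  [4,13): 9 bp
  [13,29): 16 bp
  [29,38): 9 bp
  [38,45): 7 bp
  [45,52): 7 bp
  [52,64): 12 bp
  [64,74): 10 bp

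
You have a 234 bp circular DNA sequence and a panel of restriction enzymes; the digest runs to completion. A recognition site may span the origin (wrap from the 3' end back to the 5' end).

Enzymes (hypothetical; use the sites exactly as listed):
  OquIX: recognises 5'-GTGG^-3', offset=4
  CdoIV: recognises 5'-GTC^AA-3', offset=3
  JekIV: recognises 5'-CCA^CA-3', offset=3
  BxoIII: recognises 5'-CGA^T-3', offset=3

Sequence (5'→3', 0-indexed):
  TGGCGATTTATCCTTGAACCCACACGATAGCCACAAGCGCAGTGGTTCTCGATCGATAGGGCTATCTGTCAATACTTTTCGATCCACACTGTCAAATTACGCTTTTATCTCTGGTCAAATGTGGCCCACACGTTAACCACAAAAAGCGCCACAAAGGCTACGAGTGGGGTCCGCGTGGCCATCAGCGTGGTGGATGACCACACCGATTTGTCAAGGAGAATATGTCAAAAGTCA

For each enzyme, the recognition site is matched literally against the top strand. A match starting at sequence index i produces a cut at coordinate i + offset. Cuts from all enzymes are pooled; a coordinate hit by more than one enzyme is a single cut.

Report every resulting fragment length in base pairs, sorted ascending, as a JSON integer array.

[3,4,4,4,5,6,6,6,7,7,7,8,11,11,12,12,12,12,14,14,14,16,16,23]

Scan for sites:
  OquIX GTGG/4: at [41, 120, 163, 174, 186, 189] ⇒ [45, 124, 167, 178, 190, 193]
  CdoIV GTCAA/3: at [67, 90, 113, 209, 223] ⇒ [70, 93, 116, 212, 226]
  JekIV CCACA/3: at [19, 30, 83, 125, 136, 148, 197] ⇒ [22, 33, 86, 128, 139, 151, 200]
  BxoIII CGAT/3: at [3, 24, 49, 53, 79, 203] ⇒ [6, 27, 52, 56, 82, 206]

All cut coordinates (distinct, sorted): [6, 22, 27, 33, 45, 52, 56, 70, 82, 86, 93, 116, 124, 128, 139, 151, 167, 178, 190, 193, 200, 206, 212, 226]

Fragment lengths:
  6→22: 16 bp
  22→27: 5 bp
  27→33: 6 bp
  33→45: 12 bp
  45→52: 7 bp
  52→56: 4 bp
  56→70: 14 bp
  70→82: 12 bp
  82→86: 4 bp
  86→93: 7 bp
  93→116: 23 bp
  116→124: 8 bp
  124→128: 4 bp
  128→139: 11 bp
  139→151: 12 bp
  151→167: 16 bp
  167→178: 11 bp
  178→190: 12 bp
  190→193: 3 bp
  193→200: 7 bp
  200→206: 6 bp
  206→212: 6 bp
  212→226: 14 bp
  226→6 (wrap): 234-226+6 = 14 bp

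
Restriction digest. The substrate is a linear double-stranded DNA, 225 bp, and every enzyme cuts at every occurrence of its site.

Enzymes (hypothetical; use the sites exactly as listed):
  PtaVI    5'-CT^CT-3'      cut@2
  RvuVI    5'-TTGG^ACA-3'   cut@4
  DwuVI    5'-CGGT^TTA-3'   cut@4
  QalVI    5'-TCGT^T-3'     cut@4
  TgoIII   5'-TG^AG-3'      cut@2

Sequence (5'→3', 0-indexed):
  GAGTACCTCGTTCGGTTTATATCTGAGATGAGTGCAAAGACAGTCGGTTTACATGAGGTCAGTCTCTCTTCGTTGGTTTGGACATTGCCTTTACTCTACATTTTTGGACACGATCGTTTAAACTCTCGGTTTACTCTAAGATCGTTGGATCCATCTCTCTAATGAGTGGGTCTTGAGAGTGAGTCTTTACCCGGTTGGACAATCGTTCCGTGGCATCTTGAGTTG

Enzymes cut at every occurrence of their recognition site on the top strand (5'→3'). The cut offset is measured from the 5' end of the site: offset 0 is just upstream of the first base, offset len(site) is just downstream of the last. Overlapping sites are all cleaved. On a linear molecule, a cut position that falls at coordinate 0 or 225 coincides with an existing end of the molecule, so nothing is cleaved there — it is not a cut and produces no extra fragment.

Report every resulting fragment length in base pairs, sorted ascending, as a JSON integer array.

Per-enzyme occurrences:
  PtaVI (CTCT, off=2): starts [63, 65, 93, 122, 133, 154, 156] → cuts [65, 67, 95, 124, 135, 156, 158]
  RvuVI (TTGGACA, off=4): starts [77, 103, 194] → cuts [81, 107, 198]
  DwuVI (CGGTTTA, off=4): starts [12, 44, 126] → cuts [16, 48, 130]
  QalVI (TCGTT, off=4): starts [7, 69, 113, 141, 202] → cuts [11, 73, 117, 145, 206]
  TgoIII (TGAG, off=2): starts [23, 28, 53, 162, 173, 179, 218] → cuts [25, 30, 55, 164, 175, 181, 220]

All cut coordinates (distinct, sorted): [11, 16, 25, 30, 48, 55, 65, 67, 73, 81, 95, 107, 117, 124, 130, 135, 145, 156, 158, 164, 175, 181, 198, 206, 220]

Fragments:
  [0,11): 11 bp
  [11,16): 5 bp
  [16,25): 9 bp
  [25,30): 5 bp
  [30,48): 18 bp
  [48,55): 7 bp
  [55,65): 10 bp
  [65,67): 2 bp
  [67,73): 6 bp
  [73,81): 8 bp
  [81,95): 14 bp
  [95,107): 12 bp
  [107,117): 10 bp
  [117,124): 7 bp
  [124,130): 6 bp
  [130,135): 5 bp
  [135,145): 10 bp
  [145,156): 11 bp
  [156,158): 2 bp
  [158,164): 6 bp
  [164,175): 11 bp
  [175,181): 6 bp
  [181,198): 17 bp
  [198,206): 8 bp
  [206,220): 14 bp
  [220,225): 5 bp

[2,2,5,5,5,5,6,6,6,6,7,7,8,8,9,10,10,10,11,11,11,12,14,14,17,18]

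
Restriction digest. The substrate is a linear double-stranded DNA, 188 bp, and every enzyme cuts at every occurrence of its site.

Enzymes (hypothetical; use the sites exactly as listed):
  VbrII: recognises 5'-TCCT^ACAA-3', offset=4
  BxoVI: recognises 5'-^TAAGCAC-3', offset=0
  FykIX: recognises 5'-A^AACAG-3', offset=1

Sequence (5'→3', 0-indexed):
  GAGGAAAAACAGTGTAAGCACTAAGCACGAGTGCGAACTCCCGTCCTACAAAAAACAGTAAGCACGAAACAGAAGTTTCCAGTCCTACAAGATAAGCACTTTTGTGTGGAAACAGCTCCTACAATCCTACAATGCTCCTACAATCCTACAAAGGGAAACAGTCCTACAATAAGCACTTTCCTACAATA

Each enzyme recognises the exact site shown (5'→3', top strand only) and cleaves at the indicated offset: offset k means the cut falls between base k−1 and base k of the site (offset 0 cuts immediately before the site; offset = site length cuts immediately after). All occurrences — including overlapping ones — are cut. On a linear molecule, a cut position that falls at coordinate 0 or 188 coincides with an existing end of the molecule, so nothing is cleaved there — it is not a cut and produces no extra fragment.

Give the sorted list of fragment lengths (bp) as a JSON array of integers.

[4,5,6,6,6,7,7,7,8,8,9,9,9,10,11,13,18,19,26]

Per-enzyme occurrences:
  VbrII TCCTACAA/4: at [43, 82, 116, 124, 135, 143, 161, 178] ⇒ [47, 86, 120, 128, 139, 147, 165, 182]
  BxoVI TAAGCAC/0: at [14, 21, 58, 92, 169] ⇒ [14, 21, 58, 92, 169]
  FykIX AAACAG/1: at [6, 52, 66, 109, 155] ⇒ [7, 53, 67, 110, 156]

Pooled cuts: [7, 14, 21, 47, 53, 58, 67, 86, 92, 110, 120, 128, 139, 147, 156, 165, 169, 182]

Fragments:
  [0,7): 7 bp
  [7,14): 7 bp
  [14,21): 7 bp
  [21,47): 26 bp
  [47,53): 6 bp
  [53,58): 5 bp
  [58,67): 9 bp
  [67,86): 19 bp
  [86,92): 6 bp
  [92,110): 18 bp
  [110,120): 10 bp
  [120,128): 8 bp
  [128,139): 11 bp
  [139,147): 8 bp
  [147,156): 9 bp
  [156,165): 9 bp
  [165,169): 4 bp
  [169,182): 13 bp
  [182,188): 6 bp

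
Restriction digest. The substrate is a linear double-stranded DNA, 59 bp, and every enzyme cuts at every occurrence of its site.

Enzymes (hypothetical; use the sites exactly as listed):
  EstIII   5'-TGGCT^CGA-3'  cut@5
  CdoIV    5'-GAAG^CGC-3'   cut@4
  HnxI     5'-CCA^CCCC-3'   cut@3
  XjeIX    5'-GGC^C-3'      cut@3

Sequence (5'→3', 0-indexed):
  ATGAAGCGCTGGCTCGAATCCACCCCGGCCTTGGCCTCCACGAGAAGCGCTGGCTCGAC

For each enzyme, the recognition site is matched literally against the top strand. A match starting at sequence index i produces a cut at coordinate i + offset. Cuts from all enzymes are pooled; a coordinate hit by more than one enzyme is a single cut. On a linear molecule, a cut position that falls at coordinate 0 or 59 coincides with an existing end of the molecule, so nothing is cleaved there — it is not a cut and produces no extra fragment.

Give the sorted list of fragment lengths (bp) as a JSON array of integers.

[4,6,6,7,8,8,8,12]

Site scan:
  EstIII TGGCTCGA/5: at [9, 50] ⇒ [14, 55]
  CdoIV GAAGCGC/4: at [2, 43] ⇒ [6, 47]
  HnxI CCACCCC/3: at [19] ⇒ [22]
  XjeIX GGCC/3: at [26, 32] ⇒ [29, 35]

All cut coordinates (distinct, sorted): [6, 14, 22, 29, 35, 47, 55]

Fragments:
  [0,6): 6 bp
  [6,14): 8 bp
  [14,22): 8 bp
  [22,29): 7 bp
  [29,35): 6 bp
  [35,47): 12 bp
  [47,55): 8 bp
  [55,59): 4 bp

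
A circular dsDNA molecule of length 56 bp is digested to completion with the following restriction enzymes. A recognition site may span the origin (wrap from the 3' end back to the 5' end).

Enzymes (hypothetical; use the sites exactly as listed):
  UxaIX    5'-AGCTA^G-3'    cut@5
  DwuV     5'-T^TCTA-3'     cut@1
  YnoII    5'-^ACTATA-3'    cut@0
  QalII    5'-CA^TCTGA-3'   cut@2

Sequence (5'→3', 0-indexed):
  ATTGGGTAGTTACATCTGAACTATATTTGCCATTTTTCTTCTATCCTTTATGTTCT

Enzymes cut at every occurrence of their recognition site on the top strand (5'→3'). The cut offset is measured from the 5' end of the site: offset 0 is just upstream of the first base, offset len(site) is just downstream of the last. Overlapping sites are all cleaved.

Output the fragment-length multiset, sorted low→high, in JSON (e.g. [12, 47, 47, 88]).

Per-enzyme occurrences:
  UxaIX (AGCTAG, off=5): no sites
  DwuV TTCTA/1: at [38, 52] ⇒ [39, 53]
  YnoII ACTATA/0: at [19] ⇒ [19]
  QalII CATCTGA/2: at [12] ⇒ [14]

Pooled cuts: [14, 19, 39, 53]

Fragments:
  14→19: 5 bp
  19→39: 20 bp
  39→53: 14 bp
  53→14 (wrap): 56-53+14 = 17 bp

[5,14,17,20]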